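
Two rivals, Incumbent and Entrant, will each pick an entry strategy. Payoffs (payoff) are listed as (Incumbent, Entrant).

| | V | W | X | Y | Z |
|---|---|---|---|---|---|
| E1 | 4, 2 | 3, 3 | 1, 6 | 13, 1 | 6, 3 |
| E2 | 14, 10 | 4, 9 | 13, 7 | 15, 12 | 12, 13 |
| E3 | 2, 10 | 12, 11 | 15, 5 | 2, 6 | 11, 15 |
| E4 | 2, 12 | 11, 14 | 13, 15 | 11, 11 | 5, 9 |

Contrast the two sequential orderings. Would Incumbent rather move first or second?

If Incumbent leads: Entrant's best replies are E1→X, E2→Z, E3→Z, E4→X; Incumbent's induced payoffs 1, 12, 11, 13; outcome (E4, X), payoffs (13, 15).
If Entrant leads: Incumbent's best replies are V→E2, W→E3, X→E3, Y→E2, Z→E2; Entrant's induced payoffs 10, 11, 5, 12, 13; outcome (E2, Z), payoffs (12, 13).
Incumbent gets 13 moving first and 12 moving second, so Incumbent prefers to move first.

first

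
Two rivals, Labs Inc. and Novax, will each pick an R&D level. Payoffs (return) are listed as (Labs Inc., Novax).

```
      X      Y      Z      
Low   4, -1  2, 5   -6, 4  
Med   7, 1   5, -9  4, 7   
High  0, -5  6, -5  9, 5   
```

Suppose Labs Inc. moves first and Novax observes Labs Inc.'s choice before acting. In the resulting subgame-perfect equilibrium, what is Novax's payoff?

5

Work backward from Novax's decision.
- Low: BR = Y, leader payoff 2.
- Med: BR = Z, leader payoff 4.
- High: BR = Z, leader payoff 9.
Labs Inc.'s induced payoffs are 2, 4, 9, so Labs Inc. commits to High. Subgame-perfect outcome: (High, Z) with payoffs (9, 5).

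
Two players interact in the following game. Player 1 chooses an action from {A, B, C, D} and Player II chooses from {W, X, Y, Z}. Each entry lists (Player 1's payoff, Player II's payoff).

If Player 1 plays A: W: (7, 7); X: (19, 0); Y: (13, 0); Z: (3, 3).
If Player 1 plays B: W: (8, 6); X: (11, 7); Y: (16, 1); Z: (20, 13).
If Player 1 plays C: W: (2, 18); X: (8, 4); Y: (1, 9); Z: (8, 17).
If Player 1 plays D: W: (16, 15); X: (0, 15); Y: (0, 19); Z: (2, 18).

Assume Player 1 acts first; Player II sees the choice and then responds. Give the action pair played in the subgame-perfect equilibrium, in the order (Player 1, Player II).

Work backward from Player II's decision.
- A: Player II compares 7, 0, 0, 3 and picks W; Player 1 would get 7.
- B: Player II compares 6, 7, 1, 13 and picks Z; Player 1 would get 20.
- C: Player II compares 18, 4, 9, 17 and picks W; Player 1 would get 2.
- D: Player II compares 15, 15, 19, 18 and picks Y; Player 1 would get 0.
Maximizing over 7, 20, 2, 0, Player 1 chooses B. Subgame-perfect outcome: (B, Z) with payoffs (20, 13).

(B, Z)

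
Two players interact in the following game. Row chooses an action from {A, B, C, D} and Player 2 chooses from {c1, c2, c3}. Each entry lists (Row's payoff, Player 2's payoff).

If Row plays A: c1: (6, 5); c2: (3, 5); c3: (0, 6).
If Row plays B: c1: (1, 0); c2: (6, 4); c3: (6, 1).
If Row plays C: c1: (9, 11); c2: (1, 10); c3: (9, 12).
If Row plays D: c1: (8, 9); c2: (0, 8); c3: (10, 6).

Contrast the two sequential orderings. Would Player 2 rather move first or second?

second

If Row leads: Player 2's best replies are A→c3, B→c2, C→c3, D→c1; Row's induced payoffs 0, 6, 9, 8; outcome (C, c3), payoffs (9, 12).
If Player 2 leads: Row's best replies are c1→C, c2→B, c3→D; Player 2's induced payoffs 11, 4, 6; outcome (C, c1), payoffs (9, 11).
Player 2 gets 11 moving first and 12 moving second, so Player 2 prefers to move second.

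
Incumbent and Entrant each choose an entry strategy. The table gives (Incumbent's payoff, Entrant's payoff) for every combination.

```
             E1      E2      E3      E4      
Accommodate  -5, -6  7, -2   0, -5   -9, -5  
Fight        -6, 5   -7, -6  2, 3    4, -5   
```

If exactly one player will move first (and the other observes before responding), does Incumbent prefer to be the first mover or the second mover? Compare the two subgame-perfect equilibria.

first

If Incumbent leads: Entrant's best replies are Accommodate→E2, Fight→E1; Incumbent's induced payoffs 7, -6; outcome (Accommodate, E2), payoffs (7, -2).
If Entrant leads: Incumbent's best replies are E1→Accommodate, E2→Accommodate, E3→Fight, E4→Fight; Entrant's induced payoffs -6, -2, 3, -5; outcome (Fight, E3), payoffs (2, 3).
Incumbent gets 7 moving first and 2 moving second, so Incumbent prefers to move first.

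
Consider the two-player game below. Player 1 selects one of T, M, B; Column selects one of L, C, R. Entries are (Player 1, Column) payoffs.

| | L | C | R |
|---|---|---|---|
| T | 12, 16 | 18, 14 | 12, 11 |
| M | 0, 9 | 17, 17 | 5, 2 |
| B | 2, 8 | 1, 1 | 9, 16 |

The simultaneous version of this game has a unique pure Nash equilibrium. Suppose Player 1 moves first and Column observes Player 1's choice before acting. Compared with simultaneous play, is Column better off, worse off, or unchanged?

better off

Work backward from Column's decision.
- T: BR = L, leader payoff 12.
- M: BR = C, leader payoff 17.
- B: BR = R, leader payoff 9.
Maximizing over 12, 17, 9, Player 1 chooses M. Subgame-perfect outcome: (M, C) with payoffs (17, 17).
For the simultaneous game, intersect best replies.
Player 1's best replies: L→T; C→T; R→T.
Column's best replies: T→L; M→C; B→R.
The unique mutual best reply is (T, L), giving (12, 16).
Column earns 17 sequentially versus 16 at the Nash outcome: better off.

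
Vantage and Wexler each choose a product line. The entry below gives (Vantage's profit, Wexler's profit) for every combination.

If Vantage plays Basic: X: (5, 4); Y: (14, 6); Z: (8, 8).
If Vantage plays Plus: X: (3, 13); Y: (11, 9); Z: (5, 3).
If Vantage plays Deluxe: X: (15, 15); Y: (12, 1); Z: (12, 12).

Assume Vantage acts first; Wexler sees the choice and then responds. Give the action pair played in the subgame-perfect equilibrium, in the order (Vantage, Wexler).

(Deluxe, X)

Solve by backward induction (Vantage leads).
- Basic → Wexler plays Z (best of 4, 6, 8); Vantage gets 8.
- Plus → Wexler plays X (best of 13, 9, 3); Vantage gets 3.
- Deluxe → Wexler plays X (best of 15, 1, 12); Vantage gets 15.
Among 8, 3, 15, the best is 15 at Deluxe. Subgame-perfect outcome: (Deluxe, X) with payoffs (15, 15).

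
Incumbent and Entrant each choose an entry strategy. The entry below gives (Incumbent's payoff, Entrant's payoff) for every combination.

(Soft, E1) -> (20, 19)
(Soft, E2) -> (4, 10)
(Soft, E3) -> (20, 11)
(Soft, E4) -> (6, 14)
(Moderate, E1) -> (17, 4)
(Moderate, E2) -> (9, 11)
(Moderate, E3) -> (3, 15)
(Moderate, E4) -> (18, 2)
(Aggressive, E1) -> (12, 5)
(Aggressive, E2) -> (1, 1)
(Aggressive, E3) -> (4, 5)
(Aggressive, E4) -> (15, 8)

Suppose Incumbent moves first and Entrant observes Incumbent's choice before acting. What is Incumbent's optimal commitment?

Soft

Work backward from Entrant's decision.
- Soft: BR = E1, leader payoff 20.
- Moderate: BR = E3, leader payoff 3.
- Aggressive: BR = E4, leader payoff 15.
Among 20, 3, 15, the best is 20 at Soft. Subgame-perfect outcome: (Soft, E1) with payoffs (20, 19).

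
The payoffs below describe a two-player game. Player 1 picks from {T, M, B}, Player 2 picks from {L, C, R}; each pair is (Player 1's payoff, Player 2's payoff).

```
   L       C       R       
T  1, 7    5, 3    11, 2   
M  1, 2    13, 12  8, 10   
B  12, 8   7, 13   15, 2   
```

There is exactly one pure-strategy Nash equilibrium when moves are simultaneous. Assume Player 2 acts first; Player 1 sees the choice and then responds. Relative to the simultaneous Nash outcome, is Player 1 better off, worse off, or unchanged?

unchanged

Player 1 best-responds to each possible Player 2 move:
- L → Player 1 plays B (best of 1, 1, 12); Player 2 gets 8.
- C → Player 1 plays M (best of 5, 13, 7); Player 2 gets 12.
- R → Player 1 plays B (best of 11, 8, 15); Player 2 gets 2.
Maximizing over 8, 12, 2, Player 2 chooses C. Subgame-perfect outcome: (M, C) with payoffs (13, 12).
Now find the simultaneous Nash equilibrium.
Player 1's best replies: L→B; C→M; R→B.
Player 2's best replies: T→L; M→C; B→C.
Only (M, C) has each player best-responding; Nash payoffs (13, 12).
Player 1 earns 13 sequentially versus 13 at the Nash outcome: unchanged.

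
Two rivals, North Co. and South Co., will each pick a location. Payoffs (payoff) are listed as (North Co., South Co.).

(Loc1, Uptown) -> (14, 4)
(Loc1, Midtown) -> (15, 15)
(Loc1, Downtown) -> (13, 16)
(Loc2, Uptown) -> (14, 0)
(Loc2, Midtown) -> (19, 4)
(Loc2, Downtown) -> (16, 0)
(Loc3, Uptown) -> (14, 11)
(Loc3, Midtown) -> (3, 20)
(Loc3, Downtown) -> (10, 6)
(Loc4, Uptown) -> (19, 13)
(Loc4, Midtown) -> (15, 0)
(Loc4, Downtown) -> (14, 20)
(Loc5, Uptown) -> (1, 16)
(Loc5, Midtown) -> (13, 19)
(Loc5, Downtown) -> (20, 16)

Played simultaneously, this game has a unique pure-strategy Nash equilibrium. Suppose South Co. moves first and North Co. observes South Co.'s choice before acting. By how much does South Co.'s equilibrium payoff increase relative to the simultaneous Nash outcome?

Work backward from North Co.'s decision.
- Uptown: North Co. compares 14, 14, 14, 19, 1 and picks Loc4; South Co. would get 13.
- Midtown: North Co. compares 15, 19, 3, 15, 13 and picks Loc2; South Co. would get 4.
- Downtown: North Co. compares 13, 16, 10, 14, 20 and picks Loc5; South Co. would get 16.
Among 13, 4, 16, the best is 16 at Downtown. Subgame-perfect outcome: (Loc5, Downtown) with payoffs (20, 16).
For the simultaneous game, intersect best replies.
North Co.'s best replies: Uptown→Loc4; Midtown→Loc2; Downtown→Loc5.
South Co.'s best replies: Loc1→Downtown; Loc2→Midtown; Loc3→Midtown; Loc4→Downtown; Loc5→Midtown.
Only (Loc2, Midtown) has each player best-responding; Nash payoffs (19, 4).
South Co.'s commitment gain: 16 − 4 = 12.

12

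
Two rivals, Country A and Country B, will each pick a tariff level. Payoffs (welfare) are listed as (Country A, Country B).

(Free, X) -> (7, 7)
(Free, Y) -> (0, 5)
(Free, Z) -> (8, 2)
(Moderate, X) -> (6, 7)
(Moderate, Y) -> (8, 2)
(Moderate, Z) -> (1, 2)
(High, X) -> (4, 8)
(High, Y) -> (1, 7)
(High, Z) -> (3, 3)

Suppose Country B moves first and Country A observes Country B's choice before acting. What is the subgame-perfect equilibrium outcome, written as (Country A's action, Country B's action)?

Solve by backward induction (Country B leads).
- X: BR = Free, leader payoff 7.
- Y: BR = Moderate, leader payoff 2.
- Z: BR = Free, leader payoff 2.
Among 7, 2, 2, the best is 7 at X. Subgame-perfect outcome: (Free, X) with payoffs (7, 7).

(Free, X)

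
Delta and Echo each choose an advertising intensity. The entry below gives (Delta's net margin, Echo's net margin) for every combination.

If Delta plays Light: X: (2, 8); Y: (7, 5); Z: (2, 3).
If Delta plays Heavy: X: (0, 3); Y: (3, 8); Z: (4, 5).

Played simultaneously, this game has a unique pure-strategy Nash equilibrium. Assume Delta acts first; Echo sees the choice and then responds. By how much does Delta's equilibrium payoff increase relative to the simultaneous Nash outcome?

1

Echo best-responds to each possible Delta move:
- Light → Echo plays X (best of 8, 5, 3); Delta gets 2.
- Heavy → Echo plays Y (best of 3, 8, 5); Delta gets 3.
Among 2, 3, the best is 3 at Heavy. Subgame-perfect outcome: (Heavy, Y) with payoffs (3, 8).
Now find the simultaneous Nash equilibrium.
Delta's best replies: X→Light; Y→Light; Z→Heavy.
Echo's best replies: Light→X; Heavy→Y.
Only (Light, X) has each player best-responding; Nash payoffs (2, 8).
Delta's commitment gain: 3 − 2 = 1.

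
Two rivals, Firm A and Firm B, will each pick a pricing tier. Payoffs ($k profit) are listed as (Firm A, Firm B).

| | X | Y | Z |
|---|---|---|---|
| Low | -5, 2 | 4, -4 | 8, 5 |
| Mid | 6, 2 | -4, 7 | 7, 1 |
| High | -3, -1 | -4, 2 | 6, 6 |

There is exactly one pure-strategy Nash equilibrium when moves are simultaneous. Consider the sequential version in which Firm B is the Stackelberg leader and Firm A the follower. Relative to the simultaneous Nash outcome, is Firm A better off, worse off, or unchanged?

unchanged

Solve by backward induction (Firm B leads).
- X: BR = Mid, leader payoff 2.
- Y: BR = Low, leader payoff -4.
- Z: BR = Low, leader payoff 5.
Firm B's induced payoffs are 2, -4, 5, so Firm B commits to Z. Subgame-perfect outcome: (Low, Z) with payoffs (8, 5).
For the simultaneous game, intersect best replies.
Firm A's best replies: X→Mid; Y→Low; Z→Low.
Firm B's best replies: Low→Z; Mid→Y; High→Z.
The unique mutual best reply is (Low, Z), giving (8, 5).
Firm A earns 8 sequentially versus 8 at the Nash outcome: unchanged.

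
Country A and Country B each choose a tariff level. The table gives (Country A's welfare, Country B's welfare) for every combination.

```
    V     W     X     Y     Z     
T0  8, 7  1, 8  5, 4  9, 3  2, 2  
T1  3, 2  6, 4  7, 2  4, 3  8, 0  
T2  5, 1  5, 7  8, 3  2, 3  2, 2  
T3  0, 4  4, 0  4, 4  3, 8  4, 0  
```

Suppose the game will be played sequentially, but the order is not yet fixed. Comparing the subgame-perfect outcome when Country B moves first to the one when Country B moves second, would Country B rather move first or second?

first

If Country A leads: Country B's best replies are T0→W, T1→W, T2→W, T3→Y; Country A's induced payoffs 1, 6, 5, 3; outcome (T1, W), payoffs (6, 4).
If Country B leads: Country A's best replies are V→T0, W→T1, X→T2, Y→T0, Z→T1; Country B's induced payoffs 7, 4, 3, 3, 0; outcome (T0, V), payoffs (8, 7).
Country B gets 7 moving first and 4 moving second, so Country B prefers to move first.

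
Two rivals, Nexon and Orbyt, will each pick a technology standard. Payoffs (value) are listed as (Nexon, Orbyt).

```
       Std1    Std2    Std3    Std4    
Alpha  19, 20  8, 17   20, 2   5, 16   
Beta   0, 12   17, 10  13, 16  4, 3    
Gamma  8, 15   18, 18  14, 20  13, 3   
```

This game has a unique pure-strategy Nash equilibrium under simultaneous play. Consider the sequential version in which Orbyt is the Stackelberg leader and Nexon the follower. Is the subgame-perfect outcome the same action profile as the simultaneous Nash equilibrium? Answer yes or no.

yes

Work backward from Nexon's decision.
- Std1 → Nexon plays Alpha (best of 19, 0, 8); Orbyt gets 20.
- Std2 → Nexon plays Gamma (best of 8, 17, 18); Orbyt gets 18.
- Std3 → Nexon plays Alpha (best of 20, 13, 14); Orbyt gets 2.
- Std4 → Nexon plays Gamma (best of 5, 4, 13); Orbyt gets 3.
Orbyt's induced payoffs are 20, 18, 2, 3, so Orbyt commits to Std1. Subgame-perfect outcome: (Alpha, Std1) with payoffs (19, 20).
For the simultaneous game, intersect best replies.
Nexon's best replies: Std1→Alpha; Std2→Gamma; Std3→Alpha; Std4→Gamma.
Orbyt's best replies: Alpha→Std1; Beta→Std3; Gamma→Std3.
The unique mutual best reply is (Alpha, Std1), giving (19, 20).
Sequential outcome (Alpha, Std1) coincides with the Nash profile (Alpha, Std1).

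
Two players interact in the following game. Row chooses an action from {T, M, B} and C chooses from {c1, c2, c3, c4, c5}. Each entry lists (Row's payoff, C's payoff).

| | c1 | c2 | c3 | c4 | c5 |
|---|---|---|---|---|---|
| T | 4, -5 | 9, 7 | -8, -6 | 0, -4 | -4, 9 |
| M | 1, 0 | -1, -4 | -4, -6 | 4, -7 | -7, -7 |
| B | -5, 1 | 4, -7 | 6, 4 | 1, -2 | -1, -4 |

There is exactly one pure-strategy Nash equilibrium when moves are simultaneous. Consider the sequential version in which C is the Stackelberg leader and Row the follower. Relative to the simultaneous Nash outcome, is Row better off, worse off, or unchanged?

Row best-responds to each possible C move:
- c1: Row compares 4, 1, -5 and picks T; C would get -5.
- c2: Row compares 9, -1, 4 and picks T; C would get 7.
- c3: Row compares -8, -4, 6 and picks B; C would get 4.
- c4: Row compares 0, 4, 1 and picks M; C would get -7.
- c5: Row compares -4, -7, -1 and picks B; C would get -4.
C's induced payoffs are -5, 7, 4, -7, -4, so C commits to c2. Subgame-perfect outcome: (T, c2) with payoffs (9, 7).
Now find the simultaneous Nash equilibrium.
Row's best replies: c1→T; c2→T; c3→B; c4→M; c5→B.
C's best replies: T→c5; M→c1; B→c3.
Only (B, c3) has each player best-responding; Nash payoffs (6, 4).
Row earns 9 sequentially versus 6 at the Nash outcome: better off.

better off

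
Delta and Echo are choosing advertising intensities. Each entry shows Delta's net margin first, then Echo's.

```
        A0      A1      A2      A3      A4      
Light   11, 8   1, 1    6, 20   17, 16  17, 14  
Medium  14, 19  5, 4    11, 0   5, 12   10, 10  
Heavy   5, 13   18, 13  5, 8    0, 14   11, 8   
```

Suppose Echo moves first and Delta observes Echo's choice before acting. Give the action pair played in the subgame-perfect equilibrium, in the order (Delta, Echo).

Delta best-responds to each possible Echo move:
- A0: Delta compares 11, 14, 5 and picks Medium; Echo would get 19.
- A1: Delta compares 1, 5, 18 and picks Heavy; Echo would get 13.
- A2: Delta compares 6, 11, 5 and picks Medium; Echo would get 0.
- A3: Delta compares 17, 5, 0 and picks Light; Echo would get 16.
- A4: Delta compares 17, 10, 11 and picks Light; Echo would get 14.
Maximizing over 19, 13, 0, 16, 14, Echo chooses A0. Subgame-perfect outcome: (Medium, A0) with payoffs (14, 19).

(Medium, A0)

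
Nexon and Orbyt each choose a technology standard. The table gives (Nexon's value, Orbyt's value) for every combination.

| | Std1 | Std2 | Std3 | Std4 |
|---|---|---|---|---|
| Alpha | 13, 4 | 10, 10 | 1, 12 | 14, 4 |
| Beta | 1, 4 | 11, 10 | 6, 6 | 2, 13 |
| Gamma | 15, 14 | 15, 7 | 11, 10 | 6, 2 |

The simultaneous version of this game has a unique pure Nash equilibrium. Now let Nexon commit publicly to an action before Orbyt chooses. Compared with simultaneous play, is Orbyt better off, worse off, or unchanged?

Solve by backward induction (Nexon leads).
- Alpha: Orbyt compares 4, 10, 12, 4 and picks Std3; Nexon would get 1.
- Beta: Orbyt compares 4, 10, 6, 13 and picks Std4; Nexon would get 2.
- Gamma: Orbyt compares 14, 7, 10, 2 and picks Std1; Nexon would get 15.
Among 1, 2, 15, the best is 15 at Gamma. Subgame-perfect outcome: (Gamma, Std1) with payoffs (15, 14).
Now find the simultaneous Nash equilibrium.
Nexon's best replies: Std1→Gamma; Std2→Gamma; Std3→Gamma; Std4→Alpha.
Orbyt's best replies: Alpha→Std3; Beta→Std4; Gamma→Std1.
Only (Gamma, Std1) has each player best-responding; Nash payoffs (15, 14).
Orbyt earns 14 sequentially versus 14 at the Nash outcome: unchanged.

unchanged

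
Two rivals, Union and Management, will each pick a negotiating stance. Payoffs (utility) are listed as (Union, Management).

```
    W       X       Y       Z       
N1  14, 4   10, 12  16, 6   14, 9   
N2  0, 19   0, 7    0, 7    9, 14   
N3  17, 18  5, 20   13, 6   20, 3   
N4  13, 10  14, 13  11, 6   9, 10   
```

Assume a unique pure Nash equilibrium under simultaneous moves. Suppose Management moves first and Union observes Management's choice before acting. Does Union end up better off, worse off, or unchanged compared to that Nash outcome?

better off

Work backward from Union's decision.
- W: BR = N3, leader payoff 18.
- X: BR = N4, leader payoff 13.
- Y: BR = N1, leader payoff 6.
- Z: BR = N3, leader payoff 3.
Management's induced payoffs are 18, 13, 6, 3, so Management commits to W. Subgame-perfect outcome: (N3, W) with payoffs (17, 18).
Now find the simultaneous Nash equilibrium.
Union's best replies: W→N3; X→N4; Y→N1; Z→N3.
Management's best replies: N1→X; N2→W; N3→X; N4→X.
Only (N4, X) has each player best-responding; Nash payoffs (14, 13).
Union earns 17 sequentially versus 14 at the Nash outcome: better off.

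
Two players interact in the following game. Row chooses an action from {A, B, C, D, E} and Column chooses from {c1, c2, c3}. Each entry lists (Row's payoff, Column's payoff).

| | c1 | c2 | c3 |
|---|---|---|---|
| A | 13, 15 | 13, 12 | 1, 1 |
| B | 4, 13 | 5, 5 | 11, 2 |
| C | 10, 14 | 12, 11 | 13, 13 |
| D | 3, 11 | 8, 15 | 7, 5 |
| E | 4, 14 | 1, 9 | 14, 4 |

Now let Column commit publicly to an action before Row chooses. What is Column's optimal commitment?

c1

Solve by backward induction (Column leads).
- c1: BR = A, leader payoff 15.
- c2: BR = A, leader payoff 12.
- c3: BR = E, leader payoff 4.
Among 15, 12, 4, the best is 15 at c1. Subgame-perfect outcome: (A, c1) with payoffs (13, 15).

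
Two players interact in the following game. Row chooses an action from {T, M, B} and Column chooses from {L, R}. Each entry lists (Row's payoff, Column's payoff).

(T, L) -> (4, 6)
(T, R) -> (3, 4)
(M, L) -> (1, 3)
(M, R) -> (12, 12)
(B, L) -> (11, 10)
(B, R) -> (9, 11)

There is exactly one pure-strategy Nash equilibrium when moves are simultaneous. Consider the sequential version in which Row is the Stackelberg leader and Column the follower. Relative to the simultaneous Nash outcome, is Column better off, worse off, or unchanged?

unchanged

Column best-responds to each possible Row move:
- T: Column compares 6, 4 and picks L; Row would get 4.
- M: Column compares 3, 12 and picks R; Row would get 12.
- B: Column compares 10, 11 and picks R; Row would get 9.
Row's induced payoffs are 4, 12, 9, so Row commits to M. Subgame-perfect outcome: (M, R) with payoffs (12, 12).
For the simultaneous game, intersect best replies.
Row's best replies: L→B; R→M.
Column's best replies: T→L; M→R; B→R.
Only (M, R) has each player best-responding; Nash payoffs (12, 12).
Column earns 12 sequentially versus 12 at the Nash outcome: unchanged.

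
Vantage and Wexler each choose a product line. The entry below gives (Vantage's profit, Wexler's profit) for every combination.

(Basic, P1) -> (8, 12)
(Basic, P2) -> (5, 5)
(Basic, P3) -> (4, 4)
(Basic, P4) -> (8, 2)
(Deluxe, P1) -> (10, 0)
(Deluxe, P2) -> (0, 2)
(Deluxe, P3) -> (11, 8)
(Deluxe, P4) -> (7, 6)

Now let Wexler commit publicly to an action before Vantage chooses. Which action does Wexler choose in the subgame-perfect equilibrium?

Solve by backward induction (Wexler leads).
- P1 → Vantage plays Deluxe (best of 8, 10); Wexler gets 0.
- P2 → Vantage plays Basic (best of 5, 0); Wexler gets 5.
- P3 → Vantage plays Deluxe (best of 4, 11); Wexler gets 8.
- P4 → Vantage plays Basic (best of 8, 7); Wexler gets 2.
Wexler's induced payoffs are 0, 5, 8, 2, so Wexler commits to P3. Subgame-perfect outcome: (Deluxe, P3) with payoffs (11, 8).

P3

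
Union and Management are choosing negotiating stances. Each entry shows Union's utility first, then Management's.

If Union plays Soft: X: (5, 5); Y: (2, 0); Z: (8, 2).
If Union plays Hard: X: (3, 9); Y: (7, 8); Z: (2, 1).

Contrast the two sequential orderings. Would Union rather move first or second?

second

If Union leads: Management's best replies are Soft→X, Hard→X; Union's induced payoffs 5, 3; outcome (Soft, X), payoffs (5, 5).
If Management leads: Union's best replies are X→Soft, Y→Hard, Z→Soft; Management's induced payoffs 5, 8, 2; outcome (Hard, Y), payoffs (7, 8).
Union gets 5 moving first and 7 moving second, so Union prefers to move second.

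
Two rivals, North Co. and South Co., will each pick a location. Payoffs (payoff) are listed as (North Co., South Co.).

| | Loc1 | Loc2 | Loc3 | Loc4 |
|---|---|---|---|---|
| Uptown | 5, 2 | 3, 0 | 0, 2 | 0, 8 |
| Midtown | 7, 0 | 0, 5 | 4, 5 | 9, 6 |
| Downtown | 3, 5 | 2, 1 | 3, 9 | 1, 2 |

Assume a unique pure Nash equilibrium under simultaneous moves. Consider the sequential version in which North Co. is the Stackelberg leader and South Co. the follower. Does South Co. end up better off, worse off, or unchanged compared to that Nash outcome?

Work backward from South Co.'s decision.
- Uptown → South Co. plays Loc4 (best of 2, 0, 2, 8); North Co. gets 0.
- Midtown → South Co. plays Loc4 (best of 0, 5, 5, 6); North Co. gets 9.
- Downtown → South Co. plays Loc3 (best of 5, 1, 9, 2); North Co. gets 3.
Among 0, 9, 3, the best is 9 at Midtown. Subgame-perfect outcome: (Midtown, Loc4) with payoffs (9, 6).
Under simultaneous play:
North Co.'s best replies: Loc1→Midtown; Loc2→Uptown; Loc3→Midtown; Loc4→Midtown.
South Co.'s best replies: Uptown→Loc4; Midtown→Loc4; Downtown→Loc3.
The unique mutual best reply is (Midtown, Loc4), giving (9, 6).
South Co. earns 6 sequentially versus 6 at the Nash outcome: unchanged.

unchanged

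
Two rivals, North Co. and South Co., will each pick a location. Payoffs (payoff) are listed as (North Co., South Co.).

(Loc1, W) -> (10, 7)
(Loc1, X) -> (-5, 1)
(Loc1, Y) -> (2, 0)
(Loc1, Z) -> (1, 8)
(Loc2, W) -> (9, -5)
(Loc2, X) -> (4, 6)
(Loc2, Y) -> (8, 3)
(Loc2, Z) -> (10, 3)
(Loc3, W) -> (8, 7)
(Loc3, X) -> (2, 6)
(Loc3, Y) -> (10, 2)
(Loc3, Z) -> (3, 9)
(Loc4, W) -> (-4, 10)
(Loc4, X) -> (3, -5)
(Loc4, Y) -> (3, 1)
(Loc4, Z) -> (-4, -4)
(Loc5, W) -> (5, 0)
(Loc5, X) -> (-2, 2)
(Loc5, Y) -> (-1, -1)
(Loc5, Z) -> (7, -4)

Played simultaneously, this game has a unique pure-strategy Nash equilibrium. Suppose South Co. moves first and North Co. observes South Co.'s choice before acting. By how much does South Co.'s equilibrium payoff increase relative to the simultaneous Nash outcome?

1

Backward induction with South Co. moving first.
- W: BR = Loc1, leader payoff 7.
- X: BR = Loc2, leader payoff 6.
- Y: BR = Loc3, leader payoff 2.
- Z: BR = Loc2, leader payoff 3.
Maximizing over 7, 6, 2, 3, South Co. chooses W. Subgame-perfect outcome: (Loc1, W) with payoffs (10, 7).
For the simultaneous game, intersect best replies.
North Co.'s best replies: W→Loc1; X→Loc2; Y→Loc3; Z→Loc2.
South Co.'s best replies: Loc1→Z; Loc2→X; Loc3→Z; Loc4→W; Loc5→X.
The unique mutual best reply is (Loc2, X), giving (4, 6).
South Co.'s commitment gain: 7 − 6 = 1.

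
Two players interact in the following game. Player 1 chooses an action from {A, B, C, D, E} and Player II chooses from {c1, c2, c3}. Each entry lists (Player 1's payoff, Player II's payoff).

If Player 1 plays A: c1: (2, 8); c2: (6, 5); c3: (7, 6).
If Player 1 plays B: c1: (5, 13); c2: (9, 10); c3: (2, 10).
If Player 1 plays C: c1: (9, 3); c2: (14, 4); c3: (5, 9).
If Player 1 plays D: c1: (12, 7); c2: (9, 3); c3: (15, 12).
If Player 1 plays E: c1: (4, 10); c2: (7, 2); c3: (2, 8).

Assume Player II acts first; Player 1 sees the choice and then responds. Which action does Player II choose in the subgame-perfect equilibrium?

Work backward from Player 1's decision.
- c1: Player 1 compares 2, 5, 9, 12, 4 and picks D; Player II would get 7.
- c2: Player 1 compares 6, 9, 14, 9, 7 and picks C; Player II would get 4.
- c3: Player 1 compares 7, 2, 5, 15, 2 and picks D; Player II would get 12.
Player II's induced payoffs are 7, 4, 12, so Player II commits to c3. Subgame-perfect outcome: (D, c3) with payoffs (15, 12).

c3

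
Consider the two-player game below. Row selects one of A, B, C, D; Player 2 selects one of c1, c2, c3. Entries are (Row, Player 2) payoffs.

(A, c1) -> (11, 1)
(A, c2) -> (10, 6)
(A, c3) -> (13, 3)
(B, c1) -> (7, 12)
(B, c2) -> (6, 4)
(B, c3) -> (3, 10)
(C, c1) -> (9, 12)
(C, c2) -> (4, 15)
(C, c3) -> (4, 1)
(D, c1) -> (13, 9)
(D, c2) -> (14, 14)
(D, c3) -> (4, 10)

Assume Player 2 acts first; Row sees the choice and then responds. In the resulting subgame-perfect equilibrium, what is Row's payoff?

Work backward from Row's decision.
- c1 → Row plays D (best of 11, 7, 9, 13); Player 2 gets 9.
- c2 → Row plays D (best of 10, 6, 4, 14); Player 2 gets 14.
- c3 → Row plays A (best of 13, 3, 4, 4); Player 2 gets 3.
Player 2's induced payoffs are 9, 14, 3, so Player 2 commits to c2. Subgame-perfect outcome: (D, c2) with payoffs (14, 14).

14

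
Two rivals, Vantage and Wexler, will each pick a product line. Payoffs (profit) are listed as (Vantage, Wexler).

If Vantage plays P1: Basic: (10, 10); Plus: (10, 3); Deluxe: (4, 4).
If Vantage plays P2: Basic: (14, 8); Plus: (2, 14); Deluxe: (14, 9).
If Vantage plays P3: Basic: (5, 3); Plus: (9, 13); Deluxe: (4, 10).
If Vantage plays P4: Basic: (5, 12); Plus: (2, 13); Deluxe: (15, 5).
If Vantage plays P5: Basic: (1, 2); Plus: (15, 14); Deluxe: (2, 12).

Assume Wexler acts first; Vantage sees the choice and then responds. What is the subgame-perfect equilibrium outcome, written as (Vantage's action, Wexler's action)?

Backward induction with Wexler moving first.
- Basic: BR = P2, leader payoff 8.
- Plus: BR = P5, leader payoff 14.
- Deluxe: BR = P4, leader payoff 5.
Maximizing over 8, 14, 5, Wexler chooses Plus. Subgame-perfect outcome: (P5, Plus) with payoffs (15, 14).

(P5, Plus)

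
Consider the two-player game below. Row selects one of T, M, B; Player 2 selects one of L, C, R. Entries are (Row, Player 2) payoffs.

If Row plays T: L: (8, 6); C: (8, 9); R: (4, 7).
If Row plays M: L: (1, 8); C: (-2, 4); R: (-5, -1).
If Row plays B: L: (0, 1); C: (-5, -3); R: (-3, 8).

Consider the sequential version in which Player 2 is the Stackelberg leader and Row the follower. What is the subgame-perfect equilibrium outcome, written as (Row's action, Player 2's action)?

Row best-responds to each possible Player 2 move:
- L: BR = T, leader payoff 6.
- C: BR = T, leader payoff 9.
- R: BR = T, leader payoff 7.
Maximizing over 6, 9, 7, Player 2 chooses C. Subgame-perfect outcome: (T, C) with payoffs (8, 9).

(T, C)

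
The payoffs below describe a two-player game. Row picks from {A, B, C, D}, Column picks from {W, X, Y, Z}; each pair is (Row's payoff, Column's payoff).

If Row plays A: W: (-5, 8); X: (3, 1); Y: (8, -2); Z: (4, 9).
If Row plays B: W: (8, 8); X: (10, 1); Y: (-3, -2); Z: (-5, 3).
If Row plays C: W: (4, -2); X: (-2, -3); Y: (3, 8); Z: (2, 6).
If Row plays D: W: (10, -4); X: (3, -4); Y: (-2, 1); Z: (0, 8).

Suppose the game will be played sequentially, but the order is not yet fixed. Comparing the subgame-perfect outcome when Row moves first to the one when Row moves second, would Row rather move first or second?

If Row leads: Column's best replies are A→Z, B→W, C→Y, D→Z; Row's induced payoffs 4, 8, 3, 0; outcome (B, W), payoffs (8, 8).
If Column leads: Row's best replies are W→D, X→B, Y→A, Z→A; Column's induced payoffs -4, 1, -2, 9; outcome (A, Z), payoffs (4, 9).
Row gets 8 moving first and 4 moving second, so Row prefers to move first.

first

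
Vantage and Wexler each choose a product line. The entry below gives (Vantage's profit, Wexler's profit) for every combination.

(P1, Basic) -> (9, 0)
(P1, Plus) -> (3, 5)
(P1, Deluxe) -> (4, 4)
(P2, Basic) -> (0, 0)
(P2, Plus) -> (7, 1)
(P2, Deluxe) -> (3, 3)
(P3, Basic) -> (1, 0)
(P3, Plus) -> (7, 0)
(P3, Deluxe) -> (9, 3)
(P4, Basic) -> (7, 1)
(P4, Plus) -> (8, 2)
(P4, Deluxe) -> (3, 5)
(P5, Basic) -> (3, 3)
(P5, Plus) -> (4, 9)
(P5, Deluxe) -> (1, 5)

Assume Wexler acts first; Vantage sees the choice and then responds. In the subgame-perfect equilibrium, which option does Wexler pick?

Deluxe

Backward induction with Wexler moving first.
- Basic: BR = P1, leader payoff 0.
- Plus: BR = P4, leader payoff 2.
- Deluxe: BR = P3, leader payoff 3.
Wexler's induced payoffs are 0, 2, 3, so Wexler commits to Deluxe. Subgame-perfect outcome: (P3, Deluxe) with payoffs (9, 3).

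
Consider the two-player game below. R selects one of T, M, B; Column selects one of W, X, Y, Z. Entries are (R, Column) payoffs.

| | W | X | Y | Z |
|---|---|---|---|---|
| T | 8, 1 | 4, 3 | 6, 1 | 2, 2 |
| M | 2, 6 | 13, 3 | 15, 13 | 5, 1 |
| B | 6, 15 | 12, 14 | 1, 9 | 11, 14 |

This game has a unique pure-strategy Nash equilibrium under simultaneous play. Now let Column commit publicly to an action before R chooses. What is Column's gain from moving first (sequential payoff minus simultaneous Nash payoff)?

R best-responds to each possible Column move:
- W: R compares 8, 2, 6 and picks T; Column would get 1.
- X: R compares 4, 13, 12 and picks M; Column would get 3.
- Y: R compares 6, 15, 1 and picks M; Column would get 13.
- Z: R compares 2, 5, 11 and picks B; Column would get 14.
Maximizing over 1, 3, 13, 14, Column chooses Z. Subgame-perfect outcome: (B, Z) with payoffs (11, 14).
For the simultaneous game, intersect best replies.
R's best replies: W→T; X→M; Y→M; Z→B.
Column's best replies: T→X; M→Y; B→W.
The unique mutual best reply is (M, Y), giving (15, 13).
Column's commitment gain: 14 − 13 = 1.

1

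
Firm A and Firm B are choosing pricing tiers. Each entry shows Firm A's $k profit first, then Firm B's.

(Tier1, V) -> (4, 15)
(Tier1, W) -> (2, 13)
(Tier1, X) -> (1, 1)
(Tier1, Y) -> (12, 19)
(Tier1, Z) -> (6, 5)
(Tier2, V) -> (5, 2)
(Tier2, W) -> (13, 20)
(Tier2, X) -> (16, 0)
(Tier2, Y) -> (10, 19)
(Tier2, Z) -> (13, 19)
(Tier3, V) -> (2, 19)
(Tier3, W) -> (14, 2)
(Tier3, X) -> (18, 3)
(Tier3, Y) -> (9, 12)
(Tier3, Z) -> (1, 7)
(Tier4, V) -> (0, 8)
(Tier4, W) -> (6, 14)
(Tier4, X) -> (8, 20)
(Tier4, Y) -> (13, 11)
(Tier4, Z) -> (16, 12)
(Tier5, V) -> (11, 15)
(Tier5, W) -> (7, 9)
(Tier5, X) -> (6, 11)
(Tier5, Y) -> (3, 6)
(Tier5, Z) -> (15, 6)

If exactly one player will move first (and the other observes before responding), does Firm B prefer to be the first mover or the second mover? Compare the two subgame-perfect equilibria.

If Firm A leads: Firm B's best replies are Tier1→Y, Tier2→W, Tier3→V, Tier4→X, Tier5→V; Firm A's induced payoffs 12, 13, 2, 8, 11; outcome (Tier2, W), payoffs (13, 20).
If Firm B leads: Firm A's best replies are V→Tier5, W→Tier3, X→Tier3, Y→Tier4, Z→Tier4; Firm B's induced payoffs 15, 2, 3, 11, 12; outcome (Tier5, V), payoffs (11, 15).
Firm B gets 15 moving first and 20 moving second, so Firm B prefers to move second.

second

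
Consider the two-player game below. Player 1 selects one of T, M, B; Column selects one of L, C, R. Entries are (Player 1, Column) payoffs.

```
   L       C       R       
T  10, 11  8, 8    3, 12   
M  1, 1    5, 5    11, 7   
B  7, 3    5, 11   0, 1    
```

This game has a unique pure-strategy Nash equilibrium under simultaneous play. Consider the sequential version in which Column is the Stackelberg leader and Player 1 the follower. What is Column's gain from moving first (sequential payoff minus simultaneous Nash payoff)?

Solve by backward induction (Column leads).
- L: Player 1 compares 10, 1, 7 and picks T; Column would get 11.
- C: Player 1 compares 8, 5, 5 and picks T; Column would get 8.
- R: Player 1 compares 3, 11, 0 and picks M; Column would get 7.
Among 11, 8, 7, the best is 11 at L. Subgame-perfect outcome: (T, L) with payoffs (10, 11).
Under simultaneous play:
Player 1's best replies: L→T; C→T; R→M.
Column's best replies: T→R; M→R; B→C.
Only (M, R) has each player best-responding; Nash payoffs (11, 7).
Column's commitment gain: 11 − 7 = 4.

4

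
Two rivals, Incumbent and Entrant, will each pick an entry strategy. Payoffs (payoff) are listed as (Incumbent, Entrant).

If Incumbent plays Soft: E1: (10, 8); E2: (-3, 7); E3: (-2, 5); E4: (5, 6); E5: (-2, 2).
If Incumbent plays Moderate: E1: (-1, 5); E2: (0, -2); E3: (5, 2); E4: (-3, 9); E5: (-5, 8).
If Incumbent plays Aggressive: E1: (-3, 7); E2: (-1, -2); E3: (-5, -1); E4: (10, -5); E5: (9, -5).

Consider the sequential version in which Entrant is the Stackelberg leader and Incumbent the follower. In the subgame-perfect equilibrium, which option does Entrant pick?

Work backward from Incumbent's decision.
- E1: BR = Soft, leader payoff 8.
- E2: BR = Moderate, leader payoff -2.
- E3: BR = Moderate, leader payoff 2.
- E4: BR = Aggressive, leader payoff -5.
- E5: BR = Aggressive, leader payoff -5.
Maximizing over 8, -2, 2, -5, -5, Entrant chooses E1. Subgame-perfect outcome: (Soft, E1) with payoffs (10, 8).

E1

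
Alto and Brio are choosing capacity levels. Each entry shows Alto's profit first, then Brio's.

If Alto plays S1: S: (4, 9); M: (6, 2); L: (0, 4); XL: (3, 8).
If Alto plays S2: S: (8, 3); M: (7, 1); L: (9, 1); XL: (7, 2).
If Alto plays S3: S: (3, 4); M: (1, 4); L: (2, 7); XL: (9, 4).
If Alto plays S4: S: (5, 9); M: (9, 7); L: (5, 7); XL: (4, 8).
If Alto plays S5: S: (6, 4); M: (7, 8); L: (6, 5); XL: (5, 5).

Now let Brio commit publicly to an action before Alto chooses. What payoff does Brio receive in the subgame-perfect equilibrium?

7

Backward induction with Brio moving first.
- S → Alto plays S2 (best of 4, 8, 3, 5, 6); Brio gets 3.
- M → Alto plays S4 (best of 6, 7, 1, 9, 7); Brio gets 7.
- L → Alto plays S2 (best of 0, 9, 2, 5, 6); Brio gets 1.
- XL → Alto plays S3 (best of 3, 7, 9, 4, 5); Brio gets 4.
Maximizing over 3, 7, 1, 4, Brio chooses M. Subgame-perfect outcome: (S4, M) with payoffs (9, 7).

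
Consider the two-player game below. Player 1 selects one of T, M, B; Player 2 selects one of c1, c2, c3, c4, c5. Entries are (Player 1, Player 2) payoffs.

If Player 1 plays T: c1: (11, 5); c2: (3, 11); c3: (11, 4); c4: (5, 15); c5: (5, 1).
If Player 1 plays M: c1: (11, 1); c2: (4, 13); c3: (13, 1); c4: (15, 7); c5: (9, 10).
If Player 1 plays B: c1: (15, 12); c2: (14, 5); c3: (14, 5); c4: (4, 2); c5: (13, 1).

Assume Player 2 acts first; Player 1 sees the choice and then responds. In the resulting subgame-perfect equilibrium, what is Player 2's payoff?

12

Player 1 best-responds to each possible Player 2 move:
- c1: Player 1 compares 11, 11, 15 and picks B; Player 2 would get 12.
- c2: Player 1 compares 3, 4, 14 and picks B; Player 2 would get 5.
- c3: Player 1 compares 11, 13, 14 and picks B; Player 2 would get 5.
- c4: Player 1 compares 5, 15, 4 and picks M; Player 2 would get 7.
- c5: Player 1 compares 5, 9, 13 and picks B; Player 2 would get 1.
Among 12, 5, 5, 7, 1, the best is 12 at c1. Subgame-perfect outcome: (B, c1) with payoffs (15, 12).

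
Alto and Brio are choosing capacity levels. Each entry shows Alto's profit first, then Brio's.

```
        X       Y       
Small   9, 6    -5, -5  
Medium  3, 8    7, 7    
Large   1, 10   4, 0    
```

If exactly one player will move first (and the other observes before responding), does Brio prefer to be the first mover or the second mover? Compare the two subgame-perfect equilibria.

first

If Alto leads: Brio's best replies are Small→X, Medium→X, Large→X; Alto's induced payoffs 9, 3, 1; outcome (Small, X), payoffs (9, 6).
If Brio leads: Alto's best replies are X→Small, Y→Medium; Brio's induced payoffs 6, 7; outcome (Medium, Y), payoffs (7, 7).
Brio gets 7 moving first and 6 moving second, so Brio prefers to move first.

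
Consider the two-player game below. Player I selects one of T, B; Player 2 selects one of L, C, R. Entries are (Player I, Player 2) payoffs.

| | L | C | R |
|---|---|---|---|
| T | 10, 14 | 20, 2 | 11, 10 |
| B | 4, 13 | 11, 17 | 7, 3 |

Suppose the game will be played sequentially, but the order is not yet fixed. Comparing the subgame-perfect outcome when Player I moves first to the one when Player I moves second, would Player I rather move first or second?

first

If Player I leads: Player 2's best replies are T→L, B→C; Player I's induced payoffs 10, 11; outcome (B, C), payoffs (11, 17).
If Player 2 leads: Player I's best replies are L→T, C→T, R→T; Player 2's induced payoffs 14, 2, 10; outcome (T, L), payoffs (10, 14).
Player I gets 11 moving first and 10 moving second, so Player I prefers to move first.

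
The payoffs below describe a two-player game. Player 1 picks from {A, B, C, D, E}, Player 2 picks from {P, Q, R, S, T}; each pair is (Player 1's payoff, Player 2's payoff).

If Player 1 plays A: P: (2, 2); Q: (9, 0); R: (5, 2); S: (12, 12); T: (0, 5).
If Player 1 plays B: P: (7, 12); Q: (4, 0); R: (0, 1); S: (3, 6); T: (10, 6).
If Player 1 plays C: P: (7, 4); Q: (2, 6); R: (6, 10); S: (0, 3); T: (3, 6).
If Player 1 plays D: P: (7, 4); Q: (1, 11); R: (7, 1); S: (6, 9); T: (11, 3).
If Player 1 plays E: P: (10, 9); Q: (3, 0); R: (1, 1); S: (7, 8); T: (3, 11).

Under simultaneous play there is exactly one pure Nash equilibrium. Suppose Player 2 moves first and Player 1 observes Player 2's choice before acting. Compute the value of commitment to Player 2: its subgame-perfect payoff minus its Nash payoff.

0

Player 1 best-responds to each possible Player 2 move:
- P → Player 1 plays E (best of 2, 7, 7, 7, 10); Player 2 gets 9.
- Q → Player 1 plays A (best of 9, 4, 2, 1, 3); Player 2 gets 0.
- R → Player 1 plays D (best of 5, 0, 6, 7, 1); Player 2 gets 1.
- S → Player 1 plays A (best of 12, 3, 0, 6, 7); Player 2 gets 12.
- T → Player 1 plays D (best of 0, 10, 3, 11, 3); Player 2 gets 3.
Among 9, 0, 1, 12, 3, the best is 12 at S. Subgame-perfect outcome: (A, S) with payoffs (12, 12).
Now find the simultaneous Nash equilibrium.
Player 1's best replies: P→E; Q→A; R→D; S→A; T→D.
Player 2's best replies: A→S; B→P; C→R; D→Q; E→T.
Only (A, S) has each player best-responding; Nash payoffs (12, 12).
Player 2's commitment gain: 12 − 12 = 0.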